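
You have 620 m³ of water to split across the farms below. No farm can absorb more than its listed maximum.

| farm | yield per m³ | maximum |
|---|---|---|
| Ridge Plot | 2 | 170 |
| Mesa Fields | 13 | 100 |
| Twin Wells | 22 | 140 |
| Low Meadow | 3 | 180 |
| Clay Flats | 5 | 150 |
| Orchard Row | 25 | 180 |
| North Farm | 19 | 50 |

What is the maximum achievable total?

Rank by yield per m³: Orchard Row 25 > Twin Wells 22 > North Farm 19 > Mesa Fields 13 > Clay Flats 5 > Low Meadow 3 > Ridge Plot 2.
Give Orchard Row 180 to hit its cap of 180 → 440 left.
Twin Wells: +140 to 140 (cap) → 300 left.
North Farm takes 50 to reach its cap of 50 → 250 left.
Mesa Fields: +100 to 100 (cap) → 150 left.
Clay Flats: +150 to 150 (cap) → 0 left.
Total = 13×100 + 22×140 + 5×150 + 25×180 + 19×50 = 10580.

10580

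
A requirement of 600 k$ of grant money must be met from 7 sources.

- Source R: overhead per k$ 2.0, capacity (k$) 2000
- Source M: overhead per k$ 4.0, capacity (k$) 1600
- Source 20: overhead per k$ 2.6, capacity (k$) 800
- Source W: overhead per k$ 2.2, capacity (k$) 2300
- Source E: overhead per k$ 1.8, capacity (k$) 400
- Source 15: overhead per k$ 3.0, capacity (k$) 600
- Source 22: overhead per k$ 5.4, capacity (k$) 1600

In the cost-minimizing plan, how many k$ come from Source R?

200

Use sources in increasing cost order.
Source E at 1.8: take all 400 k$ ; 200 still needed.
Source R (2.0): take the remaining 200 ; done.
Source W, Source 20, Source 15, Source M, Source 22: unused.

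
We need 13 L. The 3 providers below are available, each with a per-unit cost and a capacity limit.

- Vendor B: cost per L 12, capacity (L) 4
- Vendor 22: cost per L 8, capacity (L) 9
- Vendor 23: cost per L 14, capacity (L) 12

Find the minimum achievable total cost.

120

Cheapest first:
Take 9 from Vendor 22 at 8 ; need 4 more.
Vendor B at 12: take all 4 L ; 0 still needed.
Vendor 23: unused.
Cost = 9×8 + 4×12 = 120.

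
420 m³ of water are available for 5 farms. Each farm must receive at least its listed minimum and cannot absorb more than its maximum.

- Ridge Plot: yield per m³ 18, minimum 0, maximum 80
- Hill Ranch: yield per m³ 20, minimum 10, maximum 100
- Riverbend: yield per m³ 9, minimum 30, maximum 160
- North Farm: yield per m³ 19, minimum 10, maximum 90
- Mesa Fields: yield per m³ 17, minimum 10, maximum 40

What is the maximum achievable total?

6820

Meeting every minimum uses 0+10+30+10+10 = 60 m³, leaving 360.
Highest yield per m³ first: Hill Ranch 20 > North Farm 19 > Ridge Plot 18 > Mesa Fields 17 > Riverbend 9.
Hill Ranch takes 90 more to reach its cap of 100 ; 270 left.
North Farm: +80 to 90 (cap) ; 190 left.
Ridge Plot: +80 to 80 (cap) ; 110 left.
Give Mesa Fields 30 more to hit its cap of 40 ; 80 left.
Riverbend has room for 130 more but only 80 remain, so it gets 110.
Total = 18×80 + 20×100 + 9×110 + 19×90 + 17×40 = 6820.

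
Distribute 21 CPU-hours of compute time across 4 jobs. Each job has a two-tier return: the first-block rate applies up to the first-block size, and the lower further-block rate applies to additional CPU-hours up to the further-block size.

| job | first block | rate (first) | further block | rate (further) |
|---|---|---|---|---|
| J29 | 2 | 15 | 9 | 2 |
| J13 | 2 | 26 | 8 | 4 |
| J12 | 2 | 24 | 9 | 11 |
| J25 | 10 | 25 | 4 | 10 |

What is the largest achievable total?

Treat each block as its own option and order by rate: J13/tier1 26 > J25/tier1 25 > J12/tier1 24 > J29/tier1 15 > J12/tier2 11 > J25/tier2 10 > J13/tier2 4 > J29/tier2 2.
J13 tier1 at 26: fill all 2 — 19 left.
J25/tier1 (25): +10 — 9 left.
Fill J12 tier1 block (2 at 24) — 7 left.
J29/tier1 (15): +2 — 5 left.
J12/tier2: +5 of 9 at 11; pool empty.
Total = 26×2 + 25×10 + 24×2 + 15×2 + 11×5 = 435.

435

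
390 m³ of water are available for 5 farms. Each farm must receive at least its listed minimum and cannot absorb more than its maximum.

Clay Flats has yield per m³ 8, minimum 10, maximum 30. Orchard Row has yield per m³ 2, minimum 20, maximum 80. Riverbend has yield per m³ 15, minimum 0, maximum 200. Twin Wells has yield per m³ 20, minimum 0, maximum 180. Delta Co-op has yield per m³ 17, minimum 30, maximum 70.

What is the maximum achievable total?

Meeting every minimum uses 10+20+0+0+30 = 60 m³, leaving 330.
Highest yield per m³ first: Twin Wells 20 > Delta Co-op 17 > Riverbend 15 > Clay Flats 8 > Orchard Row 2.
Twin Wells takes 180 more to reach its cap of 180 → 150 left.
Delta Co-op takes 40 more to reach its cap of 70 → 110 left.
Riverbend: +110 (room for 200) → 110. Pool exhausted.
Total = 8×10 + 2×20 + 15×110 + 20×180 + 17×70 = 6560.

6560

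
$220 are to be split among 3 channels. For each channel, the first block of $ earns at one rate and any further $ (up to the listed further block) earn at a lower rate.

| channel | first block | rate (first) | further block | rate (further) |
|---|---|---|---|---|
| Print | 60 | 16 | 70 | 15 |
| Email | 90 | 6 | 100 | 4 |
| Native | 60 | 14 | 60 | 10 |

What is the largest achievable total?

3150

Treat each block as its own option and order by rate: Print/T1 16 > Print/T2 15 > Native/T1 14 > Native/T2 10 > Email/T1 6 > Email/T2 4.
Fill Print T1 block (60 at 16) ; 160 left.
Fill Print T2 block (70 at 15) ; 90 left.
Fill Native T1 block (60 at 14) ; 30 left.
30 remain; put them into Native T2 at 10.
Total = 16×60 + 15×70 + 14×60 + 10×30 = 3150.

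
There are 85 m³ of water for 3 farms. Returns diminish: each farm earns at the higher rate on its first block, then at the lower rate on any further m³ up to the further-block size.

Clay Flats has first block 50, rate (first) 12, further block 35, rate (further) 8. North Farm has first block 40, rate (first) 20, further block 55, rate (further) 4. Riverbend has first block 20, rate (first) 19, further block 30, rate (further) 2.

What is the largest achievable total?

Treat each block as its own option and order by rate: North Farm/first 20 > Riverbend/first 19 > Clay Flats/first 12 > Clay Flats/second 8 > North Farm/second 4 > Riverbend/second 2.
North Farm first at 20: fill all 40 — 45 left.
Fill Riverbend first block (20 at 19) — 25 left.
25 remain; put them into Clay Flats first at 12.
Total = 20×40 + 19×20 + 12×25 = 1480.

1480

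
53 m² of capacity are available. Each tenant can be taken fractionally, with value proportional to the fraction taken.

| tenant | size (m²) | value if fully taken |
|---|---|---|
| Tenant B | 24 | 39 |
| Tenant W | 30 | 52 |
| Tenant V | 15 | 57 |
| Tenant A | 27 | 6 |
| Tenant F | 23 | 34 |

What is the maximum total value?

Best value per unit of size first: Tenant V 57/15≈3.8, Tenant W 52/30≈1.73, Tenant B 39/24≈1.62, Tenant F 34/23≈1.48, Tenant A 6/27≈0.222.
Take all of Tenant V (15 m², value 57) ; 38 m² left.
All 30 m² of Tenant W fit (value 52) ; 8 remain.
Fill the last 8 m² with part of Tenant B: 8/24 of it earns 13.
Total value = 122.

122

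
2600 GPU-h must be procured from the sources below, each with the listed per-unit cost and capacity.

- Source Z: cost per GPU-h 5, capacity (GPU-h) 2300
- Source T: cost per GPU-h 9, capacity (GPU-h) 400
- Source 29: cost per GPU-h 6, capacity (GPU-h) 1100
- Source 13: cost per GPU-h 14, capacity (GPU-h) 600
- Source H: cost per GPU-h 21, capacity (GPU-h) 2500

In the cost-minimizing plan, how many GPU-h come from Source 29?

300

Cheapest first:
Source Z at 5: take all 2300 GPU-h — 300 still needed.
Source 29 at 6: take 300 of its 1100 — requirement met.
Source T, Source 13, Source H: unused.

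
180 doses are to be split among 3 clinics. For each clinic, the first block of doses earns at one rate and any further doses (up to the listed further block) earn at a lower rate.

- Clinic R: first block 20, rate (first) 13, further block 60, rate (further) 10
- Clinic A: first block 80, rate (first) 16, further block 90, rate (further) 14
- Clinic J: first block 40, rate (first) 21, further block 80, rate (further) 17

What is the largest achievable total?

3160

Order all 6 blocks by rate: Clinic J/tier1 21 > Clinic J/tier2 17 > Clinic A/tier1 16 > Clinic A/tier2 14 > Clinic R/tier1 13 > Clinic R/tier2 10.
Clinic J/tier1 (21): +40 ; 140 left.
Clinic J tier2 at 17: fill all 80 ; 60 left.
Clinic A/tier1: +60 of 80 at 16; pool empty.
Total = 21×40 + 17×80 + 16×60 = 3160.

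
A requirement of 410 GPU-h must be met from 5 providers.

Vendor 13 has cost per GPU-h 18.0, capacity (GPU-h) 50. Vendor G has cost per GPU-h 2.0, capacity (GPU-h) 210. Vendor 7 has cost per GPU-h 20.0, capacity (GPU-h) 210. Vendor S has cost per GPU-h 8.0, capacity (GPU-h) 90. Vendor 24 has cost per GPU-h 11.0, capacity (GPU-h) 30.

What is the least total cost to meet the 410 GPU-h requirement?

Fill from the cheapest provider first.
Vendor G at 2.0: take all 210 GPU-h — 200 still needed.
Vendor S (8.0): use full 90 — 110 GPU-h to go.
Vendor 24 at 11.0: take all 30 GPU-h — 80 still needed.
Vendor 13 at 18.0: take all 50 GPU-h — 30 still needed.
Take 30 from Vendor 7 at 20.0 to finish.
Cost = 210×2.0 + 90×8.0 + 30×11.0 + 50×18.0 + 30×20.0 = 2970.

2970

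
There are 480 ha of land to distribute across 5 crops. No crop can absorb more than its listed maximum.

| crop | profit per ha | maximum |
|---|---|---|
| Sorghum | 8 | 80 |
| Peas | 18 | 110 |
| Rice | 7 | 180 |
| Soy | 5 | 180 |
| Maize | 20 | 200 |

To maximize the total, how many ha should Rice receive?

90

Order the crops by profit per ha: Maize 20 > Peas 18 > Sorghum 8 > Rice 7 > Soy 5.
Give Maize 200 to hit its cap of 200 ; 280 left.
Peas takes 110 to reach its cap of 110 ; 170 left.
Sorghum: +80 to 80 (cap) ; 90 left.
Rice: +90 (room for 180) → 90. Pool exhausted.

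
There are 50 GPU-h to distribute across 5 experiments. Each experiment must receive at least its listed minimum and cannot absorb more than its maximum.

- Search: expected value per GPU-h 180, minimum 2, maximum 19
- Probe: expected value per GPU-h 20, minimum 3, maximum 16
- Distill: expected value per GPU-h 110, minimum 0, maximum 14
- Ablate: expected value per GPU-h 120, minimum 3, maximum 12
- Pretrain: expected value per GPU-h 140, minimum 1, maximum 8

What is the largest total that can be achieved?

Meeting every minimum uses 2+3+0+3+1 = 9 GPU-h, leaving 41.
Rank by expected value per GPU-h: Search 180 > Pretrain 140 > Ablate 120 > Distill 110 > Probe 20.
Search takes 17 more to reach its cap of 19 ; 24 left.
Pretrain takes 7 more to reach its cap of 8 ; 17 left.
Ablate takes 9 more to reach its cap of 12 ; 8 left.
Only 8 left; Distill takes them to reach 8.
Total = 180×19 + 20×3 + 110×8 + 120×12 + 140×8 = 6920.

6920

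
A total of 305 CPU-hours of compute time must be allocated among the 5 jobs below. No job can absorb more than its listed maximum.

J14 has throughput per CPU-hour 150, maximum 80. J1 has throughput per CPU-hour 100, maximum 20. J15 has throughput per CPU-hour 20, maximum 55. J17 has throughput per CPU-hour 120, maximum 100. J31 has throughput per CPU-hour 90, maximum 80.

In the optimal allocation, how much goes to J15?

Rank by throughput per CPU-hour: J14 150 > J17 120 > J1 100 > J31 90 > J15 20.
Give J14 80 to hit its cap of 80 — 225 left.
J17: +100 to 100 (cap) — 125 left.
J1: +20 to 20 (cap) — 105 left.
Give J31 80 to hit its cap of 80 — 25 left.
J15 has room for 55 but only 25 remain, so it gets 25.

25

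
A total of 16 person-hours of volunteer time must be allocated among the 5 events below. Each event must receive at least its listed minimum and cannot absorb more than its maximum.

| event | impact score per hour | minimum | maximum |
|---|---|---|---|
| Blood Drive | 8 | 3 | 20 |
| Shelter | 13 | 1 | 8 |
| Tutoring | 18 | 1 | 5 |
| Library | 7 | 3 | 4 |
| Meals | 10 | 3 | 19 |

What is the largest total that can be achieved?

Meeting every minimum uses 3+1+1+3+3 = 11 person-hours, leaving 5.
Order the events by impact score per hour: Tutoring 18 > Shelter 13 > Meals 10 > Blood Drive 8 > Library 7.
Give Tutoring 4 more to hit its cap of 5 ; 1 left.
Shelter: +1 (room for 7) → 2. Pool exhausted.
Total = 8×3 + 13×2 + 18×5 + 7×3 + 10×3 = 191.

191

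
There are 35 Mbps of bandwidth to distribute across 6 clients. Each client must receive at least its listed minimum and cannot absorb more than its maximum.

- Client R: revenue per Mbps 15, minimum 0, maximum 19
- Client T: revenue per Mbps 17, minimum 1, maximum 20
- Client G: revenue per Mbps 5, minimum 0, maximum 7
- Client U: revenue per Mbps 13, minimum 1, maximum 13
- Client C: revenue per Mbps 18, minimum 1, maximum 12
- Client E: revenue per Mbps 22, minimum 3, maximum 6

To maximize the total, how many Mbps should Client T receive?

Meeting every minimum uses 0+1+0+1+1+3 = 6 Mbps, leaving 29.
Rank by revenue per Mbps: Client E 22 > Client C 18 > Client T 17 > Client R 15 > Client U 13 > Client G 5.
Give Client E 3 more to hit its cap of 6 ; 26 left.
Client C: +11 to 12 (cap) ; 15 left.
Client T: +15 (room for 19) → 16. Pool exhausted.

16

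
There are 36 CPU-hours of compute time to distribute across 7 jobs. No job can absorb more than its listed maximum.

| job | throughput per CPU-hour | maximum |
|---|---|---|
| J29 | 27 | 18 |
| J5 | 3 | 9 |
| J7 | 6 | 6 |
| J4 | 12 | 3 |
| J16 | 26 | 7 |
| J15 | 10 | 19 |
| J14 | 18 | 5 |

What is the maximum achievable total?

824

Highest throughput per CPU-hour first: J29 27 > J16 26 > J14 18 > J4 12 > J15 10 > J7 6 > J5 3.
Give J29 18 to hit its cap of 18 → 18 left.
J16 takes 7 to reach its cap of 7 → 11 left.
Give J14 5 to hit its cap of 5 → 6 left.
J4: +3 to 3 (cap) → 3 left.
J15: +3 (room for 19) → 3. Pool exhausted.
Total = 27×18 + 12×3 + 26×7 + 10×3 + 18×5 = 824.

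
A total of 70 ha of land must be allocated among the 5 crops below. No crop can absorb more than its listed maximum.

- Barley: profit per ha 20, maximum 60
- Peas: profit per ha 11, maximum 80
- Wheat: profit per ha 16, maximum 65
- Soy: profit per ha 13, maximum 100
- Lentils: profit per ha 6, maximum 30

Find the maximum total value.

Order the crops by profit per ha: Barley 20 > Wheat 16 > Soy 13 > Peas 11 > Lentils 6.
Barley: +60 to 60 (cap) → 10 left.
Wheat: +10 (room for 65) → 10. Pool exhausted.
Total = 20×60 + 16×10 = 1360.

1360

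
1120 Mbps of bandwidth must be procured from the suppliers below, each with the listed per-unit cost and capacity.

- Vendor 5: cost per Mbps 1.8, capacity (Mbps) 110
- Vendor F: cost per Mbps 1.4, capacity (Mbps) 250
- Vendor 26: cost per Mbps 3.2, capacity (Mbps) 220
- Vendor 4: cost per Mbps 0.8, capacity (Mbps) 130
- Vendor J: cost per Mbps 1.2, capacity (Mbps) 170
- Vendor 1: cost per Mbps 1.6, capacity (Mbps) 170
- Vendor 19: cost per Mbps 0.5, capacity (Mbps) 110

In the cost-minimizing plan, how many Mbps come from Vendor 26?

180

Cheapest first:
Take 110 from Vendor 19 at 0.5 → need 1010 more.
Vendor 4 at 0.8: take all 130 Mbps → 880 still needed.
Vendor J at 1.2: take all 170 Mbps → 710 still needed.
Take 250 from Vendor F at 1.4 → need 460 more.
Take 170 from Vendor 1 at 1.6 → need 290 more.
Vendor 5 at 1.8: take all 110 Mbps → 180 still needed.
Vendor 26 (3.2): take the remaining 180 → done.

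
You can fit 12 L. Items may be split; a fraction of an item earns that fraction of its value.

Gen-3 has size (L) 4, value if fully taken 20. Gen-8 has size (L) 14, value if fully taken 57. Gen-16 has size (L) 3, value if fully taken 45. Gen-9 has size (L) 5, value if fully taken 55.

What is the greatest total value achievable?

120

Rank by value-to-size ratio: Gen-16 45/3≈15, Gen-9 55/5≈11, Gen-3 20/4≈5, Gen-8 57/14≈4.07.
Gen-16: take in full, 3 L for value 45 ; 9 left.
Gen-9: take in full, 5 L for value 55 ; 4 left.
Take all of Gen-3 (4 L, value 20) ; 0 L left.
Total value = 120.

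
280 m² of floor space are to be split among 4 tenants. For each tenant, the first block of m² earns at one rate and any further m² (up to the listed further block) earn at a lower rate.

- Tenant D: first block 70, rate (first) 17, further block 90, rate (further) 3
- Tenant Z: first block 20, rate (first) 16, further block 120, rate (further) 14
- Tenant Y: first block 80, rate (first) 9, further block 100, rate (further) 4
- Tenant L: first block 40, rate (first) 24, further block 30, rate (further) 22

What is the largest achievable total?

Order all 8 blocks by rate: Tenant L/first 24 > Tenant L/second 22 > Tenant D/first 17 > Tenant Z/first 16 > Tenant Z/second 14 > Tenant Y/first 9 > Tenant Y/second 4 > Tenant D/second 3.
Tenant L/first (24): +40 — 240 left.
Tenant L/second (22): +30 — 210 left.
Fill Tenant D first block (70 at 17) — 140 left.
Tenant Z first at 16: fill all 20 — 120 left.
Tenant Z/second (14): +120 — 0 left.
Total = 24×40 + 22×30 + 17×70 + 16×20 + 14×120 = 4810.

4810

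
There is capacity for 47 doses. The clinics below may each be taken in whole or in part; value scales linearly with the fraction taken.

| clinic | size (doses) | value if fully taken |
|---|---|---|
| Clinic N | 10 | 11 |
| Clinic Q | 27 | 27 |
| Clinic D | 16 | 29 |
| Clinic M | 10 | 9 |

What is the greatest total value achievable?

Sort by value density: Clinic D 29/16≈1.81, Clinic N 11/10≈1.1, Clinic Q 27/27≈1, Clinic M 9/10≈0.9.
Take all of Clinic D (16 doses, value 29) ; 31 doses left.
Take all of Clinic N (10 doses, value 11) ; 21 doses left.
Fill the last 21 doses with part of Clinic Q: 21/27 of it earns 21.
Total value = 61.

61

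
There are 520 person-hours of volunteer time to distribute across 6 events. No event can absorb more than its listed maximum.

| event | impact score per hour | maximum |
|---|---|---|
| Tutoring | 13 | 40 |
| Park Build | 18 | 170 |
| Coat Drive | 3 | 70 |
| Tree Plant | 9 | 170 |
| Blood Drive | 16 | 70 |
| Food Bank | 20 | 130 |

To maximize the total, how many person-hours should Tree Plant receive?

110

Order the events by impact score per hour: Food Bank 20 > Park Build 18 > Blood Drive 16 > Tutoring 13 > Tree Plant 9 > Coat Drive 3.
Food Bank: +130 to 130 (cap) ; 390 left.
Park Build takes 170 to reach its cap of 170 ; 220 left.
Blood Drive takes 70 to reach its cap of 70 ; 150 left.
Give Tutoring 40 to hit its cap of 40 ; 110 left.
Tree Plant: +110 (room for 170) → 110. Pool exhausted.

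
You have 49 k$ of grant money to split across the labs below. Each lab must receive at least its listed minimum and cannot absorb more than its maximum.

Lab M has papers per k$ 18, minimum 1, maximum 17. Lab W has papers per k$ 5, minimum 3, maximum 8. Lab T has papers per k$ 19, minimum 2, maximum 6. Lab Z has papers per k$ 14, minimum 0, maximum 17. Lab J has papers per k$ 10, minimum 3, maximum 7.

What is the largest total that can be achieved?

Meeting every minimum uses 1+3+2+0+3 = 9 k$, leaving 40.
Highest papers per k$ first: Lab T 19 > Lab M 18 > Lab Z 14 > Lab J 10 > Lab W 5.
Give Lab T 4 more to hit its cap of 6 → 36 left.
Give Lab M 16 more to hit its cap of 17 → 20 left.
Lab Z: +17 to 17 (cap) → 3 left.
Lab J has room for 4 more but only 3 remain, so it gets 6.
Total = 18×17 + 5×3 + 19×6 + 14×17 + 10×6 = 733.

733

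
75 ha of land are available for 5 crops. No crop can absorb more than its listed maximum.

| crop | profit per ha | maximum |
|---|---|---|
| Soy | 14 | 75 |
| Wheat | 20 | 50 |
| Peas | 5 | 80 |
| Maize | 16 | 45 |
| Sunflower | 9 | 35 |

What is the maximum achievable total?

Rank by profit per ha: Wheat 20 > Maize 16 > Soy 14 > Sunflower 9 > Peas 5.
Wheat takes 50 to reach its cap of 50 ; 25 left.
Maize has room for 45 but only 25 remain, so it gets 25.
Total = 20×50 + 16×25 = 1400.

1400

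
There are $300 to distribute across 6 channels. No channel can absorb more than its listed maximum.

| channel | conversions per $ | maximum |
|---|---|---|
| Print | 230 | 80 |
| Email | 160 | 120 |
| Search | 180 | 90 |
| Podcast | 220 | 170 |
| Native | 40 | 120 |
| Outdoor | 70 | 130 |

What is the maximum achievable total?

64800

Highest conversions per $ first: Print 230 > Podcast 220 > Search 180 > Email 160 > Outdoor 70 > Native 40.
Print takes 80 to reach its cap of 80 ; 220 left.
Podcast: +170 to 170 (cap) ; 50 left.
Search: +50 (room for 90) → 50. Pool exhausted.
Total = 230×80 + 180×50 + 220×170 = 64800.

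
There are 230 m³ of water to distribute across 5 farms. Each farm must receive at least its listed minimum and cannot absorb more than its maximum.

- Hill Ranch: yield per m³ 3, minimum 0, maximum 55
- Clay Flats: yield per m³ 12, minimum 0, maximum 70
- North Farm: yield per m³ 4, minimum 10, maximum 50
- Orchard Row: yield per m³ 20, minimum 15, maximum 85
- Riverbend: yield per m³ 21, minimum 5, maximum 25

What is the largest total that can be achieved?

Meeting every minimum uses 0+0+10+15+5 = 30 m³, leaving 200.
Rank by yield per m³: Riverbend 21 > Orchard Row 20 > Clay Flats 12 > North Farm 4 > Hill Ranch 3.
Riverbend: +20 to 25 (cap) ; 180 left.
Give Orchard Row 70 more to hit its cap of 85 ; 110 left.
Give Clay Flats 70 more to hit its cap of 70 ; 40 left.
North Farm takes 40 more to reach its cap of 50 ; 0 left.
Total = 12×70 + 4×50 + 20×85 + 21×25 = 3265.

3265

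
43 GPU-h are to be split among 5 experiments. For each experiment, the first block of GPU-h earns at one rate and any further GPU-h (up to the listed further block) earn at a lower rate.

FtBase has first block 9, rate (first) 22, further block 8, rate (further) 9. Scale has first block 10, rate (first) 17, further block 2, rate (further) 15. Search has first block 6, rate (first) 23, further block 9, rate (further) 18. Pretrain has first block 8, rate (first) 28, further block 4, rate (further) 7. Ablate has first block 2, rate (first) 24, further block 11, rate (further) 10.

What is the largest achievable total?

Order all 10 blocks by rate: Pretrain/first 28 > Ablate/first 24 > Search/first 23 > FtBase/first 22 > Search/second 18 > Scale/first 17 > Scale/second 15 > Ablate/second 10 > FtBase/second 9 > Pretrain/second 7.
Pretrain/first (28): +8 — 35 left.
Fill Ablate first block (2 at 24) — 33 left.
Search first at 23: fill all 6 — 27 left.
FtBase/first (22): +9 — 18 left.
Search second at 18: fill all 9 — 9 left.
Scale/first: +9 of 10 at 17; pool empty.
Total = 28×8 + 24×2 + 23×6 + 22×9 + 18×9 + 17×9 = 923.

923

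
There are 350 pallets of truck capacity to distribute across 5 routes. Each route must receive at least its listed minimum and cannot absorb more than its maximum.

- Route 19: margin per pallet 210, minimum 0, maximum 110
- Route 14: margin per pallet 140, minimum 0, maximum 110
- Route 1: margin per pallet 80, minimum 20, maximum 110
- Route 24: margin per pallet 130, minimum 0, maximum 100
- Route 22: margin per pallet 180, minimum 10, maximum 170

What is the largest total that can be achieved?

Meeting every minimum uses 0+0+20+0+10 = 30 pallets, leaving 320.
Rank by margin per pallet: Route 19 210 > Route 22 180 > Route 14 140 > Route 24 130 > Route 1 80.
Give Route 19 110 more to hit its cap of 110 ; 210 left.
Give Route 22 160 more to hit its cap of 170 ; 50 left.
Route 14: +50 (room for 110) → 50. Pool exhausted.
Total = 210×110 + 140×50 + 80×20 + 180×170 = 62300.

62300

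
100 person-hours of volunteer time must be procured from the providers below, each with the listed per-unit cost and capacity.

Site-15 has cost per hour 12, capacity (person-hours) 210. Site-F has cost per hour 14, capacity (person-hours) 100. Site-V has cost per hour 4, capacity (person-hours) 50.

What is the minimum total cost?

800

Cheapest first:
Site-V (4): use full 50 — 50 person-hours to go.
Take 50 from Site-15 at 12 to finish.
Site-F: unused.
Cost = 50×4 + 50×12 = 800.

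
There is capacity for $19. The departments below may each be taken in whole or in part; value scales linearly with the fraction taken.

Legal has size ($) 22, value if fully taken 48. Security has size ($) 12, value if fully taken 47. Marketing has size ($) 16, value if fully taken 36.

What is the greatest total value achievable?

62.75

Best value per unit of size first: Security 47/12≈3.92, Marketing 36/16≈2.25, Legal 48/22≈2.18.
All 12 $ of Security fit (value 47) — 7 remain.
Only 7 $ remain; take 7/16 of Marketing for value 36×7/16 = 15.75.
Total value = 62.75.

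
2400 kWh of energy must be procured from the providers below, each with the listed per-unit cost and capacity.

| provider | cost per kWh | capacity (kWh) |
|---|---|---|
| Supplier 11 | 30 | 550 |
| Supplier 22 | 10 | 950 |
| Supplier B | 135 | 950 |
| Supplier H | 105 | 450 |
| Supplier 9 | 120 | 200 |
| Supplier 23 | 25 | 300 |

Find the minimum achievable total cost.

Use providers in increasing cost order.
Take 950 from Supplier 22 at 10 → need 1450 more.
Supplier 23 (25): use full 300 → 1150 kWh to go.
Take 550 from Supplier 11 at 30 → need 600 more.
Take 450 from Supplier H at 105 → need 150 more.
Take 150 from Supplier 9 at 120 to finish.
Supplier B: unused.
Cost = 950×10 + 300×25 + 550×30 + 450×105 + 150×120 = 98750.

98750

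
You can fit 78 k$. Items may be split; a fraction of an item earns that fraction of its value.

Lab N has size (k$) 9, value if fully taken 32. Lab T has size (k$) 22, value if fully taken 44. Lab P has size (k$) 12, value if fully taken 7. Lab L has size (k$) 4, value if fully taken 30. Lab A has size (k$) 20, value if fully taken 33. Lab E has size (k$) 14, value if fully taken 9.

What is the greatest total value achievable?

153.25

Best value per unit of size first: Lab L 30/4≈7.5, Lab N 32/9≈3.56, Lab T 44/22≈2, Lab A 33/20≈1.65, Lab E 9/14≈0.643, Lab P 7/12≈0.583.
Lab L: take in full, 4 k$ for value 30 → 74 left.
All 9 k$ of Lab N fit (value 32) → 65 remain.
Lab T: take in full, 22 k$ for value 44 → 43 left.
Lab A: take in full, 20 k$ for value 33 → 23 left.
Take all of Lab E (14 k$, value 9) → 9 k$ left.
Fill the last 9 k$ with part of Lab P: 9/12 of it earns 5.25.
Total value = 153.25.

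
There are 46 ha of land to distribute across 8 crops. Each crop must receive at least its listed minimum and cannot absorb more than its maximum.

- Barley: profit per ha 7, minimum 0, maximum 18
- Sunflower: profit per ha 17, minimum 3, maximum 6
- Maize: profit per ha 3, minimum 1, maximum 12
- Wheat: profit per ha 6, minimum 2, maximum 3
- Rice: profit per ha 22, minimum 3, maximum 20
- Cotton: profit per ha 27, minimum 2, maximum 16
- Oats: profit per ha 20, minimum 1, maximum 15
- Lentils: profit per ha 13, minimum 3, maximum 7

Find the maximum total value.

997

Meeting every minimum uses 0+3+1+2+3+2+1+3 = 15 ha, leaving 31.
Rank by profit per ha: Cotton 27 > Rice 22 > Oats 20 > Sunflower 17 > Lentils 13 > Barley 7 > Wheat 6 > Maize 3.
Cotton takes 14 more to reach its cap of 16 — 17 left.
Give Rice 17 more to hit its cap of 20 — 0 left.
Total = 17×3 + 3×1 + 6×2 + 22×20 + 27×16 + 20×1 + 13×3 = 997.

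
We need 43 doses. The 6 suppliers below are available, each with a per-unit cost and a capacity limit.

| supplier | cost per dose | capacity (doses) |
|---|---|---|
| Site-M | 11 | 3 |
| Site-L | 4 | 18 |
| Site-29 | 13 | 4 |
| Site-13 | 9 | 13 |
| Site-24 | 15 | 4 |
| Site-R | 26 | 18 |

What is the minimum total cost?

Fill from the cheapest supplier first.
Take 18 from Site-L at 4 ; need 25 more.
Site-13 at 9: take all 13 doses ; 12 still needed.
Site-M (11): use full 3 ; 9 doses to go.
Site-29 at 13: take all 4 doses ; 5 still needed.
Take 4 from Site-24 at 15 ; need 1 more.
Site-R (26): take the remaining 1 ; done.
Cost = 18×4 + 13×9 + 3×11 + 4×13 + 4×15 + 1×26 = 360.

360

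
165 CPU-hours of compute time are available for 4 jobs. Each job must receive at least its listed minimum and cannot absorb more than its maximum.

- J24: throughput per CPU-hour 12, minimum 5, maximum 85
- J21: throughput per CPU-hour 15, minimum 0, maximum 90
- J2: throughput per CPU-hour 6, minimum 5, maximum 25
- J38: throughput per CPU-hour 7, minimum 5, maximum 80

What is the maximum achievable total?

2195

Meeting every minimum uses 5+0+5+5 = 15 CPU-hours, leaving 150.
Highest throughput per CPU-hour first: J21 15 > J24 12 > J38 7 > J2 6.
J21 takes 90 more to reach its cap of 90 ; 60 left.
J24: +60 (room for 80) → 65. Pool exhausted.
Total = 12×65 + 15×90 + 6×5 + 7×5 = 2195.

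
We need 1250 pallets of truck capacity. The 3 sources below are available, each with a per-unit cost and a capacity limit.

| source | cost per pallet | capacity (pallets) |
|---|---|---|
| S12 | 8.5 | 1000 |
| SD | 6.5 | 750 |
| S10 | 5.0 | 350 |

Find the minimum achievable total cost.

7900

Use sources in increasing cost order.
S10 (5.0): use full 350 → 900 pallets to go.
SD (6.5): use full 750 → 150 pallets to go.
Take 150 from S12 at 8.5 to finish.
Cost = 350×5.0 + 750×6.5 + 150×8.5 = 7900.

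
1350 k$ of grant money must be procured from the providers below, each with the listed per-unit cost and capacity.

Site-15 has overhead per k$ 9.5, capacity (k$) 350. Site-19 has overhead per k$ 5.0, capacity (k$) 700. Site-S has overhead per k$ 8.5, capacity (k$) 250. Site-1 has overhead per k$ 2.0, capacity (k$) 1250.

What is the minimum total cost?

Cheapest first:
Take 1250 from Site-1 at 2.0 ; need 100 more.
Site-19 (5.0): take the remaining 100 ; done.
Site-S, Site-15: unused.
Cost = 1250×2.0 + 100×5.0 = 3000.

3000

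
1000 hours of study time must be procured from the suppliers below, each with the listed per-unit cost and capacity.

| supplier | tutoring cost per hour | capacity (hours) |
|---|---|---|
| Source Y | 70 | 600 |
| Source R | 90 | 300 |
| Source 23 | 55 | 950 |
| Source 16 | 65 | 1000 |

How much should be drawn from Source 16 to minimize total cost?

50

Fill from the cheapest supplier first.
Source 23 at 55: take all 950 hours — 50 still needed.
Take 50 from Source 16 at 65 to finish.
Source Y, Source R: unused.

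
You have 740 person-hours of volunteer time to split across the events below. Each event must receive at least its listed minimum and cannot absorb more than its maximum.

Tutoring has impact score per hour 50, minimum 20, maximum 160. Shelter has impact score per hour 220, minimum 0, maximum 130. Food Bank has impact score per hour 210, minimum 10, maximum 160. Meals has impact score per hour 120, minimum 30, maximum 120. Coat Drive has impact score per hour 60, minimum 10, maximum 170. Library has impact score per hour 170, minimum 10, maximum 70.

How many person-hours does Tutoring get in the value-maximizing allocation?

Meeting every minimum uses 20+0+10+30+10+10 = 80 person-hours, leaving 660.
Order the events by impact score per hour: Shelter 220 > Food Bank 210 > Library 170 > Meals 120 > Coat Drive 60 > Tutoring 50.
Shelter: +130 to 130 (cap) — 530 left.
Give Food Bank 150 more to hit its cap of 160 — 380 left.
Give Library 60 more to hit its cap of 70 — 320 left.
Meals: +90 to 120 (cap) — 230 left.
Coat Drive: +160 to 170 (cap) — 70 left.
Tutoring: +70 (room for 140) → 90. Pool exhausted.

90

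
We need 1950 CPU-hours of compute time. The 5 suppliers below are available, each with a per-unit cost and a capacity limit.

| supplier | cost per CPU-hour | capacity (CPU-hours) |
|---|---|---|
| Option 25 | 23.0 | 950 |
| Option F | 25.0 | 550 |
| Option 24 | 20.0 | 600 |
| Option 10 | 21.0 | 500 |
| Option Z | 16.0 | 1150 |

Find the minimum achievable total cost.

34600

Use suppliers in increasing cost order.
Option Z at 16.0: take all 1150 CPU-hours → 800 still needed.
Option 24 at 20.0: take all 600 CPU-hours → 200 still needed.
Option 10 at 21.0: take 200 of its 500 → requirement met.
Option 25, Option F: unused.
Cost = 1150×16.0 + 600×20.0 + 200×21.0 = 34600.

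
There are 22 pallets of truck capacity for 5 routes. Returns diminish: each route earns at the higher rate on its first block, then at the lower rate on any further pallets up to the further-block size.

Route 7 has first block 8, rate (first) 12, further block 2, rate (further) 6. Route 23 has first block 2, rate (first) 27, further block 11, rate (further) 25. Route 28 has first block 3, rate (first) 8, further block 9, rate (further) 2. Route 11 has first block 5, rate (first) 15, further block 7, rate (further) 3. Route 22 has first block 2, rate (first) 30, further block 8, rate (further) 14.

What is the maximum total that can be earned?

Order all 10 blocks by rate: Route 22/T1 30 > Route 23/T1 27 > Route 23/T2 25 > Route 11/T1 15 > Route 22/T2 14 > Route 7/T1 12 > Route 28/T1 8 > Route 7/T2 6 > Route 11/T2 3 > Route 28/T2 2.
Fill Route 22 T1 block (2 at 30) — 20 left.
Route 23 T1 at 27: fill all 2 — 18 left.
Route 23 T2 at 25: fill all 11 — 7 left.
Route 11 T1 at 15: fill all 5 — 2 left.
Route 22/T2: +2 of 8 at 14; pool empty.
Total = 30×2 + 27×2 + 25×11 + 15×5 + 14×2 = 492.

492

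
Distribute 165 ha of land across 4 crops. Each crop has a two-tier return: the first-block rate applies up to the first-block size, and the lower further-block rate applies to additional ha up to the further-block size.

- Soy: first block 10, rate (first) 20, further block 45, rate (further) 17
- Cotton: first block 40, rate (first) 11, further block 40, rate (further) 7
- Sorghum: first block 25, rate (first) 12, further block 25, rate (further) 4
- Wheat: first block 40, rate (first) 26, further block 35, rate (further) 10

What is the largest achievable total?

2795

Order all 8 blocks by rate: Wheat/T1 26 > Soy/T1 20 > Soy/T2 17 > Sorghum/T1 12 > Cotton/T1 11 > Wheat/T2 10 > Cotton/T2 7 > Sorghum/T2 4.
Wheat/T1 (26): +40 ; 125 left.
Soy T1 at 20: fill all 10 ; 115 left.
Soy/T2 (17): +45 ; 70 left.
Fill Sorghum T1 block (25 at 12) ; 45 left.
Cotton/T1 (11): +40 ; 5 left.
5 remain; put them into Wheat T2 at 10.
Total = 26×40 + 20×10 + 17×45 + 12×25 + 11×40 + 10×5 = 2795.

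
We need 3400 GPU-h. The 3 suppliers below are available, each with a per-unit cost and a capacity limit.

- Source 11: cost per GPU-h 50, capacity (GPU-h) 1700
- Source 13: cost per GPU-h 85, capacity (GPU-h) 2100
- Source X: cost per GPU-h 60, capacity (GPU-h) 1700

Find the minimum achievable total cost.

Use suppliers in increasing cost order.
Source 11 at 50: take all 1700 GPU-h ; 1700 still needed.
Source X at 60: take all 1700 GPU-h ; 0 still needed.
Source 13: unused.
Cost = 1700×50 + 1700×60 = 187000.

187000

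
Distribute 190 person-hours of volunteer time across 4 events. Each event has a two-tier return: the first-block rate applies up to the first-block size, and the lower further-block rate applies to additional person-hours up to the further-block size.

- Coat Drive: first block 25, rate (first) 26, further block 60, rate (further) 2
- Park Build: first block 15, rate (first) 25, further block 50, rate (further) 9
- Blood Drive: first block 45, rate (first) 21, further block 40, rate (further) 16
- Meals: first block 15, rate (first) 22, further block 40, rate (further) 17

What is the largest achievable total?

3710

Order all 8 blocks by rate: Coat Drive/T1 26 > Park Build/T1 25 > Meals/T1 22 > Blood Drive/T1 21 > Meals/T2 17 > Blood Drive/T2 16 > Park Build/T2 9 > Coat Drive/T2 2.
Coat Drive T1 at 26: fill all 25 — 165 left.
Park Build T1 at 25: fill all 15 — 150 left.
Meals T1 at 22: fill all 15 — 135 left.
Blood Drive T1 at 21: fill all 45 — 90 left.
Meals T2 at 17: fill all 40 — 50 left.
Blood Drive/T2 (16): +40 — 10 left.
Park Build/T2: +10 of 50 at 9; pool empty.
Total = 26×25 + 25×15 + 22×15 + 21×45 + 17×40 + 16×40 + 9×10 = 3710.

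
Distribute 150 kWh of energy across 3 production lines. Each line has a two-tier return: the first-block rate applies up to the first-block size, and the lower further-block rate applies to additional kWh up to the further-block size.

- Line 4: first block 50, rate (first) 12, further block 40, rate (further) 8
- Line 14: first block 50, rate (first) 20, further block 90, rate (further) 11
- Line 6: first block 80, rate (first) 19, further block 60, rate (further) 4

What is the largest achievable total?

2760

Treat each block as its own option and order by rate: Line 14/T1 20 > Line 6/T1 19 > Line 4/T1 12 > Line 14/T2 11 > Line 4/T2 8 > Line 6/T2 4.
Line 14/T1 (20): +50 ; 100 left.
Line 6 T1 at 19: fill all 80 ; 20 left.
Line 4 T1 at 12: only 20 left, fill 20.
Total = 20×50 + 19×80 + 12×20 = 2760.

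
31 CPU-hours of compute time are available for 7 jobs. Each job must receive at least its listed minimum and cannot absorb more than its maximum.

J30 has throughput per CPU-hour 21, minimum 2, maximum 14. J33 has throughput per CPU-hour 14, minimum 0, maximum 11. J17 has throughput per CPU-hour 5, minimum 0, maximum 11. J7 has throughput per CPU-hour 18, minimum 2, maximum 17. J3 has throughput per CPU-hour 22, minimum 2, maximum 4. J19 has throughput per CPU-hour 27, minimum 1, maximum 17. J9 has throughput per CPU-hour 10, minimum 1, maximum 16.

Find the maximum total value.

Meeting every minimum uses 2+0+0+2+2+1+1 = 8 CPU-hours, leaving 23.
Highest throughput per CPU-hour first: J19 27 > J3 22 > J30 21 > J7 18 > J33 14 > J9 10 > J17 5.
J19: +16 to 17 (cap) → 7 left.
J3: +2 to 4 (cap) → 5 left.
J30: +5 (room for 12) → 7. Pool exhausted.
Total = 21×7 + 18×2 + 22×4 + 27×17 + 10×1 = 740.

740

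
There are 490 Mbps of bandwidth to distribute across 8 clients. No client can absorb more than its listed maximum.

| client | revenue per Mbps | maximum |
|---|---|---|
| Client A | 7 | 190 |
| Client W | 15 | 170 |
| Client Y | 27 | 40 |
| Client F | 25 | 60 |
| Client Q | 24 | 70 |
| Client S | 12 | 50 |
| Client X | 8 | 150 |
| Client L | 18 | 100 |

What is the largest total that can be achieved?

Highest revenue per Mbps first: Client Y 27 > Client F 25 > Client Q 24 > Client L 18 > Client W 15 > Client S 12 > Client X 8 > Client A 7.
Client Y takes 40 to reach its cap of 40 ; 450 left.
Client F takes 60 to reach its cap of 60 ; 390 left.
Give Client Q 70 to hit its cap of 70 ; 320 left.
Give Client L 100 to hit its cap of 100 ; 220 left.
Client W takes 170 to reach its cap of 170 ; 50 left.
Client S takes 50 to reach its cap of 50 ; 0 left.
Total = 15×170 + 27×40 + 25×60 + 24×70 + 12×50 + 18×100 = 9210.

9210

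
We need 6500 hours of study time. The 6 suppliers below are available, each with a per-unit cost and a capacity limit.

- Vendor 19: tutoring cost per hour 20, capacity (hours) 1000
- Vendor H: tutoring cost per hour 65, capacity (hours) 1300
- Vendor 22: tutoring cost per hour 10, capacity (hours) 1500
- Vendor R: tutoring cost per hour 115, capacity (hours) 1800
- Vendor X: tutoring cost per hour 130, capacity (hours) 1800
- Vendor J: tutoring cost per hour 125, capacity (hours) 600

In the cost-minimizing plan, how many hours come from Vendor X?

300

Fill from the cheapest supplier first.
Vendor 22 at 10: take all 1500 hours → 5000 still needed.
Vendor 19 at 20: take all 1000 hours → 4000 still needed.
Take 1300 from Vendor H at 65 → need 2700 more.
Vendor R at 115: take all 1800 hours → 900 still needed.
Vendor J (125): use full 600 → 300 hours to go.
Vendor X at 130: take 300 of its 1800 → requirement met.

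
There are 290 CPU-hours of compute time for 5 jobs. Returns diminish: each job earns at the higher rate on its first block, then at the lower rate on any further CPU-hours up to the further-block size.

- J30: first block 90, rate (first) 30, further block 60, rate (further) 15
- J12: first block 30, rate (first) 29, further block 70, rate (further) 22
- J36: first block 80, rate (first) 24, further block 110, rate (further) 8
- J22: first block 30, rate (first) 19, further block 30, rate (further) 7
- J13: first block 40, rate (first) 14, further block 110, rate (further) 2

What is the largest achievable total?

7410

Rank every tier by rate: J30/T1 30 > J12/T1 29 > J36/T1 24 > J12/T2 22 > J22/T1 19 > J30/T2 15 > J13/T1 14 > J36/T2 8 > J22/T2 7 > J13/T2 2.
J30 T1 at 30: fill all 90 — 200 left.
J12 T1 at 29: fill all 30 — 170 left.
Fill J36 T1 block (80 at 24) — 90 left.
Fill J12 T2 block (70 at 22) — 20 left.
20 remain; put them into J22 T1 at 19.
Total = 30×90 + 29×30 + 24×80 + 22×70 + 19×20 = 7410.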